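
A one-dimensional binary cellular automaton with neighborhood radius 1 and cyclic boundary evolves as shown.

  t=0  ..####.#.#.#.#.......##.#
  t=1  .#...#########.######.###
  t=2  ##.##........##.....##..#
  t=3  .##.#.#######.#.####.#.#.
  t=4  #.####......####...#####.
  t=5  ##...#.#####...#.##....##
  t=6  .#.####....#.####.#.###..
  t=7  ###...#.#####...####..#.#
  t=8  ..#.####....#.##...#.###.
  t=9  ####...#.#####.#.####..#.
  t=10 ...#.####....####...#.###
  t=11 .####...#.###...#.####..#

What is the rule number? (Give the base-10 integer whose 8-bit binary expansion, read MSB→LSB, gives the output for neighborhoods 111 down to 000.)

  [7] ### => .  t=0,i=3
  [6] ##. => #  t=0,i=5
  [5] #.# => #  t=0,i=6
  [4] #.. => .  t=0,i=0
  [3] .## => .  t=0,i=2
  [2] .#. => #  t=0,i=7
  [1] ..# => #  t=0,i=1
  [0] ... => #  t=0,i=15
  bits 01100111 = 103

103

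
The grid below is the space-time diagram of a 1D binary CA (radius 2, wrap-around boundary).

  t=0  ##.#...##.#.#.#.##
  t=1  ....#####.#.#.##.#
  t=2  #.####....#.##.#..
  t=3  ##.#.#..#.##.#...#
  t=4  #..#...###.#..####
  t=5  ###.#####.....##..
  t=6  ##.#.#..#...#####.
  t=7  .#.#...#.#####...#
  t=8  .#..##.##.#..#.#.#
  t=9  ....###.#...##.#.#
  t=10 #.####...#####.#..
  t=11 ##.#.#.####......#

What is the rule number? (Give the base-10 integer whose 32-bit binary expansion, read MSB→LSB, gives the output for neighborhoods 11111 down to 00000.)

  ##### -> .   bit 31 = 0  t=1,i=6
  ####. -> .   bit 30 = 0  t=0,i=0
  ###.# -> .   bit 29 = 0  t=0,i=1
  ###.. -> #   bit 28 = 1  t=2,i=5
  ##.## -> #   bit 27 = 1  t=5,i=3
  ##.#. -> .   bit 26 = 0  t=0,i=2
  ##..# -> #   bit 25 = 1  t=4,i=1
  ##... -> .   bit 24 = 0  t=2,i=6
  #.### -> .   bit 23 = 0  t=0,i=16
  #.##. -> .   bit 22 = 0  t=1,i=14
  #.#.# -> #   bit 21 = 1  t=0,i=10
  #.#.. -> .   bit 20 = 0  t=0,i=3
  #..## -> .   bit 19 = 0  t=4,i=13
  #..#. -> #   bit 18 = 1  t=2,i=17
  #...# -> #   bit 17 = 1  t=0,i=5
  #.... -> .   bit 16 = 0  t=1,i=1
  .#### -> #   bit 15 = 1  t=0,i=17
  .###. -> #   bit 14 = 1  t=3,i=0
  .##.# -> #   bit 13 = 1  t=0,i=8
  .##.. -> #   bit 12 = 1  t=5,i=15
  .#.## -> #   bit 11 = 1  t=0,i=15
  .#.#. -> .   bit 10 = 0  t=0,i=11
  .#..# -> .   bit 9 = 0  t=2,i=16
  .#... -> #   bit 8 = 1  t=0,i=4
  ..### -> #   bit 7 = 1  t=1,i=4
  ..##. -> #   bit 6 = 1  t=0,i=7
  ..#.# -> #   bit 5 = 1  t=2,i=0
  ..#.. -> .   bit 4 = 0  t=4,i=3
  ...## -> #   bit 3 = 1  t=0,i=6
  ...#. -> .   bit 2 = 0  t=2,i=9
  ....# -> #   bit 1 = 1  t=1,i=2
  ..... -> .   bit 0 = 0  t=5,i=11
  bits 00011010001001101111100111101010 = 438761962

438761962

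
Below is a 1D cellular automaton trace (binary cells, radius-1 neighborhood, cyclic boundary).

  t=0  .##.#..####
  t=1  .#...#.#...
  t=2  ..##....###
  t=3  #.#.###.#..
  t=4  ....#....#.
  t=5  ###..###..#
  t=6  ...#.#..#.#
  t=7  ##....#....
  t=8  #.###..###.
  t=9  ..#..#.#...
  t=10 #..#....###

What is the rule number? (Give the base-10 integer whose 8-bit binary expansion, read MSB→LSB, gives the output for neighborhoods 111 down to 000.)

25

  nb ###: next=.  (t=0,i=8, bit7=0)
  nb ##.: next=.  (t=0,i=2, bit6=0)
  nb #.#: next=.  (t=0,i=0, bit5=0)
  nb #..: next=#  (t=0,i=5, bit4=1)
  nb .##: next=#  (t=0,i=1, bit3=1)
  nb .#.: next=.  (t=0,i=4, bit2=0)
  nb ..#: next=.  (t=0,i=6, bit1=0)
  nb ...: next=#  (t=1,i=3, bit0=1)
  bits 00011001 = 25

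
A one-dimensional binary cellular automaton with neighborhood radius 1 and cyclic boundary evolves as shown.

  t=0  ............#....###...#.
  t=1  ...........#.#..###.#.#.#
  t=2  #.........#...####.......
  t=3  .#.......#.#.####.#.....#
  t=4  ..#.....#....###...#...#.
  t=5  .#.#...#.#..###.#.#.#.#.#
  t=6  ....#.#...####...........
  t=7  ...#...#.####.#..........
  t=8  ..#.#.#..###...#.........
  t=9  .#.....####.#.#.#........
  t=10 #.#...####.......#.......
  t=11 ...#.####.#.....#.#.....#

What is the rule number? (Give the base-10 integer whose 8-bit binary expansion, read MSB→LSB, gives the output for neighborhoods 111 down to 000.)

154

  [7] ### => #  t=0,i=18
  [6] ##. => .  t=0,i=19
  [5] #.# => .  t=1,i=12
  [4] #.. => #  t=0,i=13
  [3] .## => #  t=0,i=17
  [2] .#. => .  t=0,i=12
  [1] ..# => #  t=0,i=11
  [0] ... => .  t=0,i=0
  bits 10011010 = 154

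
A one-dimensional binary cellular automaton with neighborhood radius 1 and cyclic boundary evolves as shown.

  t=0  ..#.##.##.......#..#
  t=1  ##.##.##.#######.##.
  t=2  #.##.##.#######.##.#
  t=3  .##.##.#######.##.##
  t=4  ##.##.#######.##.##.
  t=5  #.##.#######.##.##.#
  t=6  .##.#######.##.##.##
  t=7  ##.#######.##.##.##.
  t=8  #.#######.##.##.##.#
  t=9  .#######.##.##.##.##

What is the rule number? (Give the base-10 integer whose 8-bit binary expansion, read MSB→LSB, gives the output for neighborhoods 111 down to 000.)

187

  nb ###: next=#  (t=1,i=10, bit7=1)
  nb ##.: next=.  (t=0,i=5, bit6=0)
  nb #.#: next=#  (t=0,i=3, bit5=1)
  nb #..: next=#  (t=0,i=0, bit4=1)
  nb .##: next=#  (t=0,i=4, bit3=1)
  nb .#.: next=.  (t=0,i=2, bit2=0)
  nb ..#: next=#  (t=0,i=1, bit1=1)
  nb ...: next=#  (t=0,i=10, bit0=1)
  bits 10111011 = 187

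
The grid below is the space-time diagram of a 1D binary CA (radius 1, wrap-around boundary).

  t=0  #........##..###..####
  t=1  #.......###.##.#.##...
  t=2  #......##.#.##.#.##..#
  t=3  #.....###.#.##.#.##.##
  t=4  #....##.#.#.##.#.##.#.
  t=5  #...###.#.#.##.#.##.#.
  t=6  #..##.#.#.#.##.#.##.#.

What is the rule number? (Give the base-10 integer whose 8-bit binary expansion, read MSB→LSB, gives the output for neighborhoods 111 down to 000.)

78

  ###|.  b7=0 t=0,i=14
  ##.|#  b6=1 t=0,i=0
  #.#|.  b5=0 t=1,i=11
  #..|.  b4=0 t=0,i=1
  .##|#  b3=1 t=0,i=9
  .#.|#  b2=1 t=1,i=0
  ..#|#  b1=1 t=0,i=8
  ...|.  b0=0 t=0,i=2
  bits 01001110 = 78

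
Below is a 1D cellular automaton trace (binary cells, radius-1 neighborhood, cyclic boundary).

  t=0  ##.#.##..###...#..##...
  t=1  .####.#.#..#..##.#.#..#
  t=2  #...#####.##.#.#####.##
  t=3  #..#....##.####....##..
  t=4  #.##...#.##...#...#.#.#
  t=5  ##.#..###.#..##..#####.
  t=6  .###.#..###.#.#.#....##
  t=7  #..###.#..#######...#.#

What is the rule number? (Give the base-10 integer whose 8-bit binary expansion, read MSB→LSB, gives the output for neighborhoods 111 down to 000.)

102

  [7] ### => .  t=0,i=10
  [6] ##. => #  t=0,i=1
  [5] #.# => #  t=0,i=2
  [4] #.. => .  t=0,i=7
  [3] .## => .  t=0,i=0
  [2] .#. => #  t=0,i=3
  [1] ..# => #  t=0,i=8
  [0] ... => .  t=0,i=13
  bits 01100110 = 102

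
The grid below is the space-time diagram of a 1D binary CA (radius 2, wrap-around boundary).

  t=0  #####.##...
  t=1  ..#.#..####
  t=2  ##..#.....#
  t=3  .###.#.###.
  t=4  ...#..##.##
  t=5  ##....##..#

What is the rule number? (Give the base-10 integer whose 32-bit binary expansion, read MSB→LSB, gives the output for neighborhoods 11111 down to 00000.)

  #####|#  b31=1 t=0,i=2
  ####.|.  b30=0 t=0,i=3
  ###.#|#  b29=1 t=0,i=4
  ###..|#  b28=1 t=1,i=10
  ##.##|.  b27=0 t=0,i=5
  ##.#.|.  b26=0 t=3,i=4
  ##..#|#  b25=1 t=1,i=0
  ##...|#  b24=1 t=0,i=8
  #.###|#  b23=1 t=3,i=7
  #.##.|.  b22=0 t=0,i=6
  #.#.#|.  b21=0 t=3,i=5
  #.#..|#  b20=1 t=1,i=4
  #..##|.  b19=0 t=1,i=6
  #..#.|#  b18=1 t=1,i=1
  #...#|#  b17=1 t=0,i=9
  #....|.  b16=0 t=2,i=6
  .####|.  b15=0 t=0,i=1
  .###.|.  b14=0 t=2,i=0
  .##.#|#  b13=1 t=4,i=7
  .##..|#  b12=1 t=0,i=7
  .#.##|#  b11=1 t=3,i=6
  .#.#.|.  b10=0 t=1,i=3
  .#..#|.  b9=0 t=1,i=5
  .#...|#  b8=1 t=2,i=5
  ..###|.  b7=0 t=0,i=0
  ..##.|#  b6=1 t=4,i=6
  ..#.#|.  b5=0 t=1,i=2
  ..#..|.  b4=0 t=2,i=4
  ...##|#  b3=1 t=0,i=10
  ...#.|.  b2=0 t=4,i=2
  ....#|#  b1=1 t=2,i=8
  .....|#  b0=1 t=2,i=7
  bits 10110011100101100011100101001011 = 3012966731

3012966731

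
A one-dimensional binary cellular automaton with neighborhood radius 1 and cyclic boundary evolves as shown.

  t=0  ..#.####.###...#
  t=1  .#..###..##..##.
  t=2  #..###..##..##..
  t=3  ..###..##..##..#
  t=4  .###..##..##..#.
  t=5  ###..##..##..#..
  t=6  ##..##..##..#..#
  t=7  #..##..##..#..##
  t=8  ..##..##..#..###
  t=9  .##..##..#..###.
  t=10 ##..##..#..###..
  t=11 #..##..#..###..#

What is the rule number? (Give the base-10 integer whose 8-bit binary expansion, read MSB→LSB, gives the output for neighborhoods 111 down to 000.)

139

  [7] ### => #  t=0,i=5
  [6] ##. => .  t=0,i=7
  [5] #.# => .  t=0,i=3
  [4] #.. => .  t=0,i=0
  [3] .## => #  t=0,i=4
  [2] .#. => .  t=0,i=2
  [1] ..# => #  t=0,i=1
  [0] ... => #  t=0,i=13
  bits 10001011 = 139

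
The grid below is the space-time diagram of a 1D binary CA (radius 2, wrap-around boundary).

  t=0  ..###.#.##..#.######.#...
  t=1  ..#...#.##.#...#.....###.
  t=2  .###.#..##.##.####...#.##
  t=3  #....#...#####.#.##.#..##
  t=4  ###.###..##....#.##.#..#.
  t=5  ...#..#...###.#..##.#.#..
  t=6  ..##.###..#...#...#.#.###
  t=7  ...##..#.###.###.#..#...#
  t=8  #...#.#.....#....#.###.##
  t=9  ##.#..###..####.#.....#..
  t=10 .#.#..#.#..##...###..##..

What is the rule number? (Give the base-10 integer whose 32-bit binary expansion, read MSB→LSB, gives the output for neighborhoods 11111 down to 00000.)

427143572

  #####|.  b31=0 t=0,i=16
  ####.|.  b30=0 t=0,i=18
  ###.#|.  b29=0 t=0,i=4
  ###..|#  b28=1 t=1,i=23
  ##.##|#  b27=1 t=2,i=0
  ##.#.|.  b26=0 t=0,i=5
  ##..#|.  b25=0 t=0,i=10
  ##...|#  b24=1 t=1,i=24
  #.###|.  b23=0 t=0,i=14
  #.##.|#  b22=1 t=0,i=8
  #.#.#|#  b21=1 t=0,i=6
  #.#..|#  b20=1 t=0,i=21
  #..##|.  b19=0 t=2,i=7
  #..#.|#  b18=1 t=0,i=11
  #...#|.  b17=0 t=1,i=0
  #....|#  b16=1 t=0,i=23
  .####|#  b15=1 t=0,i=15
  .###.|.  b14=0 t=0,i=3
  .##.#|#  b13=1 t=1,i=9
  .##..|#  b12=1 t=0,i=9
  .#.##|.  b11=0 t=0,i=7
  .#.#.|.  b10=0 t=5,i=21
  .#..#|.  b9=0 t=2,i=6
  .#...|#  b8=1 t=0,i=22
  ..###|#  b7=1 t=0,i=2
  ..##.|.  b6=0 t=2,i=8
  ..#.#|.  b5=0 t=0,i=12
  ..#..|#  b4=1 t=1,i=2
  ...##|.  b3=0 t=0,i=1
  ...#.|#  b2=1 t=1,i=1
  ....#|.  b1=0 t=0,i=0
  .....|.  b0=0 t=0,i=24
  bits 00011001011101011011000110010100 = 427143572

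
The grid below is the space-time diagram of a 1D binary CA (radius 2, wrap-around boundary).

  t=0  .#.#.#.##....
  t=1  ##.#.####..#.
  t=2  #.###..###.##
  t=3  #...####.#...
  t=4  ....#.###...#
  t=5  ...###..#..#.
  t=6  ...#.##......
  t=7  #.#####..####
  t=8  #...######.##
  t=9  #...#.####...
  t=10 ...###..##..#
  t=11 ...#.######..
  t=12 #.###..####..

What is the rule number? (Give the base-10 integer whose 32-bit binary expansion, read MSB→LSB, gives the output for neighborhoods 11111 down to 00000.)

  #####|#  b31=1 t=7,i=4
  ####.|#  b30=1 t=1,i=7
  ###.#|#  b29=1 t=2,i=0
  ###..|#  b28=1 t=1,i=8
  ##.##|.  b27=0 t=2,i=1
  ##.#.|#  b26=1 t=1,i=2
  ##..#|#  b25=1 t=1,i=9
  ##...|.  b24=0 t=0,i=9
  #.###|.  b23=0 t=1,i=5
  #.##.|#  b22=1 t=0,i=7
  #.#.#|#  b21=1 t=0,i=3
  #.#..|.  b20=0 t=3,i=9
  #..##|#  b19=1 t=2,i=6
  #..#.|.  b18=0 t=1,i=10
  #...#|.  b17=0 t=3,i=2
  #....|.  b16=0 t=0,i=10
  .####|.  b15=0 t=1,i=6
  .###.|.  b14=0 t=2,i=3
  .##.#|.  b13=0 t=1,i=1
  .##..|#  b12=1 t=0,i=8
  .#.##|#  b11=1 t=0,i=6
  .#.#.|.  b10=0 t=0,i=2
  .#..#|.  b9=0 t=5,i=9
  .#...|.  b8=0 t=3,i=1
  ..###|#  b7=1 t=2,i=7
  ..##.|#  b6=1 t=10,i=8
  ..#.#|#  b5=1 t=0,i=1
  ..#..|.  b4=0 t=3,i=0
  ...##|.  b3=0 t=3,i=3
  ...#.|#  b2=1 t=0,i=0
  ....#|.  b1=0 t=0,i=12
  .....|#  b0=1 t=0,i=11
  bits 11110110011010000001100011100101 = 4134017253

4134017253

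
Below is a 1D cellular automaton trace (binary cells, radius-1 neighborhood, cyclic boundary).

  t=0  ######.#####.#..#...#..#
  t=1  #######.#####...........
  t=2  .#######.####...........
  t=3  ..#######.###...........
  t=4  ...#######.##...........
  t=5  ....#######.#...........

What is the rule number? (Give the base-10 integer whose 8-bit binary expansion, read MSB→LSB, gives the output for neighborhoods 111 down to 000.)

  ### -> #   bit 7 = 1  t=0,i=0
  ##. -> #   bit 6 = 1  t=0,i=5
  #.# -> #   bit 5 = 1  t=0,i=6
  #.. -> .   bit 4 = 0  t=0,i=14
  .## -> .   bit 3 = 0  t=0,i=7
  .#. -> .   bit 2 = 0  t=0,i=13
  ..# -> .   bit 1 = 0  t=0,i=15
  ... -> .   bit 0 = 0  t=0,i=18
  bits 11100000 = 224

224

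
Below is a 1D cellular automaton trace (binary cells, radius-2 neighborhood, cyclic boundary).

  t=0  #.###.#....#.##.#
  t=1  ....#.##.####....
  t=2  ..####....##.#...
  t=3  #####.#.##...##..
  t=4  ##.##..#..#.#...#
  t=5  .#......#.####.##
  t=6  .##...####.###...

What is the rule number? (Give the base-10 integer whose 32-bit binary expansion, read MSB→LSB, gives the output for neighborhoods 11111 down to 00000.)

1628999598

  ##### -> .   bit 31 = 0  t=3,i=2
  ####. -> #   bit 30 = 1  t=1,i=11
  ###.# -> #   bit 29 = 1  t=0,i=4
  ###.. -> .   bit 28 = 0  t=1,i=12
  ##.## -> .   bit 27 = 0  t=0,i=1
  ##.#. -> .   bit 26 = 0  t=0,i=5
  ##..# -> .   bit 25 = 0  t=3,i=15
  ##... -> #   bit 24 = 1  t=1,i=13
  #.### -> .   bit 23 = 0  t=0,i=2
  #.##. -> .   bit 22 = 0  t=0,i=13
  #.#.# -> .   bit 21 = 0  t=3,i=6
  #.#.. -> #   bit 20 = 1  t=0,i=6
  #..## -> #   bit 19 = 1  t=3,i=16
  #..#. -> .   bit 18 = 0  t=4,i=6
  #...# -> .   bit 17 = 0  t=3,i=11
  #.... -> .   bit 16 = 0  t=0,i=8
  .#### -> #   bit 15 = 1  t=1,i=10
  .###. -> .   bit 14 = 0  t=0,i=3
  .##.# -> .   bit 13 = 0  t=0,i=0
  .##.. -> .   bit 12 = 0  t=3,i=9
  .#.## -> #   bit 11 = 1  t=0,i=12
  .#.#. -> #   bit 10 = 1  t=4,i=11
  .#..# -> #   bit 9 = 1  t=4,i=8
  .#... -> #   bit 8 = 1  t=0,i=7
  ..### -> #   bit 7 = 1  t=2,i=2
  ..##. -> .   bit 6 = 0  t=2,i=10
  ..#.# -> #   bit 5 = 1  t=0,i=11
  ..#.. -> .   bit 4 = 0  t=4,i=7
  ...## -> #   bit 3 = 1  t=2,i=1
  ...#. -> #   bit 2 = 1  t=0,i=10
  ....# -> #   bit 1 = 1  t=0,i=9
  ..... -> .   bit 0 = 0  t=1,i=0
  bits 01100001000110001000111110101110 = 1628999598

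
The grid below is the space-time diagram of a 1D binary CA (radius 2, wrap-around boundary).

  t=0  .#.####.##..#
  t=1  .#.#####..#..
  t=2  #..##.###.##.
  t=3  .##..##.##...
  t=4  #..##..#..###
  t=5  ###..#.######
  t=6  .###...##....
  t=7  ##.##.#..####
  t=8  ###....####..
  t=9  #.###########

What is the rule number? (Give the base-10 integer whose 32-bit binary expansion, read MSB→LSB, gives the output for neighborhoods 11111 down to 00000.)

  #####|.  b31=0 t=1,i=5
  ####.|#  b30=1 t=0,i=5
  ###.#|#  b29=1 t=0,i=6
  ###..|#  b28=1 t=1,i=7
  ##.##|#  b27=1 t=0,i=7
  ##.#.|.  b26=0 t=2,i=12
  ##..#|#  b25=1 t=0,i=10
  ##...|#  b24=1 t=3,i=10
  #.###|#  b23=1 t=0,i=3
  #.##.|.  b22=0 t=0,i=8
  #.#.#|#  b21=1 t=0,i=1
  #.#..|.  b20=0 t=2,i=0
  #..##|#  b19=1 t=2,i=2
  #..#.|.  b18=0 t=0,i=11
  #...#|.  b17=0 t=1,i=12
  #....|#  b16=1 t=3,i=11
  .####|#  b15=1 t=0,i=4
  .###.|.  b14=0 t=2,i=7
  .##.#|.  b13=0 t=2,i=4
  .##..|.  b12=0 t=0,i=9
  .#.##|.  b11=0 t=0,i=2
  .#.#.|.  b10=0 t=0,i=0
  .#..#|#  b9=1 t=2,i=1
  .#...|#  b8=1 t=1,i=11
  ..###|#  b7=1 t=4,i=10
  ..##.|.  b6=0 t=2,i=3
  ..#.#|.  b5=0 t=0,i=12
  ..#..|#  b4=1 t=1,i=10
  ...##|#  b3=1 t=3,i=0
  ...#.|#  b2=1 t=1,i=0
  ....#|#  b1=1 t=3,i=12
  .....|#  b0=1 t=6,i=11
  bits 01111011101010011000001110011111 = 2074706847

2074706847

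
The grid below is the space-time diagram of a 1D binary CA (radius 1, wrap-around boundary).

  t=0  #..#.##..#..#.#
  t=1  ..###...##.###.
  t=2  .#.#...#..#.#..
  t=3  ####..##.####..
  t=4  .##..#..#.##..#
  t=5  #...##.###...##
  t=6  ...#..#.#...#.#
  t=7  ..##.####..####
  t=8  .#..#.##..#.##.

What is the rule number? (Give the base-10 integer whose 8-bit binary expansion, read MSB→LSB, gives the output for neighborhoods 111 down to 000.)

166

  [7] ### => #  t=1,i=3
  [6] ##. => .  t=0,i=0
  [5] #.# => #  t=0,i=4
  [4] #.. => .  t=0,i=1
  [3] .## => .  t=0,i=5
  [2] .#. => #  t=0,i=3
  [1] ..# => #  t=0,i=2
  [0] ... => .  t=1,i=0
  bits 10100110 = 166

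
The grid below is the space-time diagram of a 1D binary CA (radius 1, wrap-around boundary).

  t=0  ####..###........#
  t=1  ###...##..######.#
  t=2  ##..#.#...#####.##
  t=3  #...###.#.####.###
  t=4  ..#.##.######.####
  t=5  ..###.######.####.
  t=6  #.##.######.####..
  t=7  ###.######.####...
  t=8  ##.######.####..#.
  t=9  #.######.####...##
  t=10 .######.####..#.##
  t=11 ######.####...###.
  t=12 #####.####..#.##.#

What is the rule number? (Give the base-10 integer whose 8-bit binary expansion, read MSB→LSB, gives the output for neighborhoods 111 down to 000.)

  [7] ### => #  t=0,i=0
  [6] ##. => .  t=0,i=3
  [5] #.# => #  t=1,i=16
  [4] #.. => .  t=0,i=4
  [3] .## => #  t=0,i=6
  [2] .#. => #  t=2,i=4
  [1] ..# => .  t=0,i=5
  [0] ... => #  t=0,i=10
  bits 10101101 = 173

173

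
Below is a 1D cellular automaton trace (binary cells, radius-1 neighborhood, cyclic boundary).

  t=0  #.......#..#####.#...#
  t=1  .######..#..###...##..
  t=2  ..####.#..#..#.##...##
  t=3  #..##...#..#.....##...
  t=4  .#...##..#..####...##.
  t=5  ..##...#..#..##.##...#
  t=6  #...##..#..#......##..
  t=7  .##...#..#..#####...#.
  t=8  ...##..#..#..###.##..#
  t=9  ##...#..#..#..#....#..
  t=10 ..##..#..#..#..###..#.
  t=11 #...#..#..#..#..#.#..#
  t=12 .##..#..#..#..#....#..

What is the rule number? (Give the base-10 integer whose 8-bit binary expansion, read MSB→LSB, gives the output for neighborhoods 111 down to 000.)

145

  ### -> #   bit 7 = 1  t=0,i=12
  ##. -> .   bit 6 = 0  t=0,i=0
  #.# -> .   bit 5 = 0  t=0,i=16
  #.. -> #   bit 4 = 1  t=0,i=1
  .## -> .   bit 3 = 0  t=0,i=11
  .#. -> .   bit 2 = 0  t=0,i=8
  ..# -> .   bit 1 = 0  t=0,i=7
  ... -> #   bit 0 = 1  t=0,i=2
  bits 10010001 = 145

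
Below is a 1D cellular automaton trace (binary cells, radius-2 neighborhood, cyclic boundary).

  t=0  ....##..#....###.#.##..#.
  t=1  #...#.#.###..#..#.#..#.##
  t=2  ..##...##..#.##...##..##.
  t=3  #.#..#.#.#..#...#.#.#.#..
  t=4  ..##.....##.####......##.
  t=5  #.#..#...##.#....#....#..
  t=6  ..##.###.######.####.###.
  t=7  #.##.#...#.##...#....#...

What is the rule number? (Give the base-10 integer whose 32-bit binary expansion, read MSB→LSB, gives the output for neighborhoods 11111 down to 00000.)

2257791956

  ##### -> #   bit 31 = 1  t=6,i=11
  ####. -> .   bit 30 = 0  t=4,i=14
  ###.# -> .   bit 29 = 0  t=0,i=15
  ###.. -> .   bit 28 = 0  t=1,i=0
  ##.## -> .   bit 27 = 0  t=4,i=11
  ##.#. -> #   bit 26 = 1  t=0,i=16
  ##..# -> #   bit 25 = 1  t=0,i=6
  ##... -> .   bit 24 = 0  t=1,i=1
  #.### -> #   bit 23 = 1  t=1,i=8
  #.##. -> .   bit 22 = 0  t=0,i=19
  #.#.# -> .   bit 21 = 0  t=0,i=17
  #.#.. -> #   bit 20 = 1  t=1,i=18
  #..## -> .   bit 19 = 0  t=2,i=21
  #..#. -> .   bit 18 = 0  t=0,i=7
  #...# -> #   bit 17 = 1  t=1,i=2
  #.... -> #   bit 16 = 1  t=0,i=0
  .#### -> .   bit 15 = 0  t=4,i=13
  .###. -> .   bit 14 = 0  t=0,i=14
  .##.# -> #   bit 13 = 1  t=4,i=10
  .##.. -> .   bit 12 = 0  t=0,i=5
  .#.## -> #   bit 11 = 1  t=0,i=18
  .#.#. -> .   bit 10 = 0  t=1,i=5
  .#..# -> #   bit 9 = 1  t=1,i=14
  .#... -> #   bit 8 = 1  t=0,i=9
  ..### -> #   bit 7 = 1  t=0,i=13
  ..##. -> #   bit 6 = 1  t=0,i=4
  ..#.# -> .   bit 5 = 0  t=1,i=4
  ..#.. -> #   bit 4 = 1  t=0,i=8
  ...## -> .   bit 3 = 0  t=0,i=3
  ...#. -> #   bit 2 = 1  t=1,i=3
  ....# -> .   bit 1 = 0  t=0,i=2
  ..... -> .   bit 0 = 0  t=0,i=1
  bits 10000110100100110010101111010100 = 2257791956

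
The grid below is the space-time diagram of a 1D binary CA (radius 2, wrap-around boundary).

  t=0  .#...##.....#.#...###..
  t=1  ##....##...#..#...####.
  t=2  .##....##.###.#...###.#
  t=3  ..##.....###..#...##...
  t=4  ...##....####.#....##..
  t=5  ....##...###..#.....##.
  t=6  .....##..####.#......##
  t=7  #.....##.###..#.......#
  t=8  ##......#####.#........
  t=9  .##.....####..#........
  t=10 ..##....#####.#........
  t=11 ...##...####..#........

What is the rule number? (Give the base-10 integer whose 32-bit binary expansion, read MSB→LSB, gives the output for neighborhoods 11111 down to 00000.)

  [31] ##### => #  t=8,i=10
  [30] ####. => #  t=1,i=20
  [29] ###.# => .  t=1,i=21
  [28] ###.. => #  t=0,i=20
  [27] ##.## => #  t=1,i=22
  [26] ##.#. => .  t=2,i=13
  [25] ##..# => #  t=3,i=12
  [24] ##... => #  t=0,i=7
  [23] #.### => #  t=2,i=10
  [22] #.##. => .  t=1,i=0
  [21] #.#.# => .  t=2,i=22
  [20] #.#.. => #  t=0,i=14
  [19] #..## => .  t=6,i=8
  [18] #..#. => .  t=1,i=13
  [17] #...# => .  t=0,i=3
  [16] #.... => .  t=0,i=8
  [15] .#### => #  t=1,i=19
  [14] .###. => #  t=0,i=19
  [13] .##.# => .  t=2,i=8
  [12] .##.. => #  t=0,i=6
  [11] .#.## => .  t=2,i=0
  [10] .#.#. => .  t=0,i=13
  [9] .#..# => #  t=1,i=12
  [8] .#... => .  t=0,i=2
  [7] ..### => #  t=0,i=18
  [6] ..##. => .  t=0,i=5
  [5] ..#.# => .  t=0,i=12
  [4] ..#.. => #  t=0,i=1
  [3] ...## => .  t=0,i=4
  [2] ...#. => #  t=0,i=0
  [1] ....# => .  t=0,i=10
  [0] ..... => .  t=0,i=9
  bits 11011011100100001101001010010100 = 3683701396

3683701396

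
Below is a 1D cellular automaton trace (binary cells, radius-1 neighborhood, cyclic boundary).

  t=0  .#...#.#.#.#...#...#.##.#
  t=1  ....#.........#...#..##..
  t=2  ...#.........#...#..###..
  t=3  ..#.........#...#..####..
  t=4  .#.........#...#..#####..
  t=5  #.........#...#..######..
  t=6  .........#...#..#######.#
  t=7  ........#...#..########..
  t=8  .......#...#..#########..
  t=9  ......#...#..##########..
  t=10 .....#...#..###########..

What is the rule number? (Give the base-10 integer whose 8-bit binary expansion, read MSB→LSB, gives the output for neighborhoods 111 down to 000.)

  ###|#  b7=1 t=2,i=21
  ##.|#  b6=1 t=0,i=22
  #.#|.  b5=0 t=0,i=0
  #..|.  b4=0 t=0,i=2
  .##|#  b3=1 t=0,i=21
  .#.|.  b2=0 t=0,i=1
  ..#|#  b1=1 t=0,i=4
  ...|.  b0=0 t=0,i=3
  bits 11001010 = 202

202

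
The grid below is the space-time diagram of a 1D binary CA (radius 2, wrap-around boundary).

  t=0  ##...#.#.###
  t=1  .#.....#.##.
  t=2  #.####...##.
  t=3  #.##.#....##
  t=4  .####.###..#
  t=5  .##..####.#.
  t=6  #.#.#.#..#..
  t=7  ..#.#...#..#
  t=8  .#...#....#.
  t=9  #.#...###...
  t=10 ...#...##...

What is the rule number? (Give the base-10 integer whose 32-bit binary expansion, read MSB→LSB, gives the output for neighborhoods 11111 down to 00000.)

  [31] ##### => .  t=0,i=11
  [30] ####. => .  t=0,i=0
  [29] ###.# => .  t=3,i=0
  [28] ###.. => #  t=0,i=1
  [27] ##.## => #  t=3,i=1
  [26] ##.#. => #  t=2,i=11
  [25] ##..# => .  t=1,i=11
  [24] ##... => .  t=0,i=2
  [23] #.### => #  t=0,i=9
  [22] #.##. => #  t=1,i=9
  [21] #.#.# => #  t=0,i=7
  [20] #.#.. => .  t=3,i=5
  [19] #..## => #  t=5,i=0
  [18] #..#. => #  t=1,i=0
  [17] #...# => .  t=0,i=3
  [16] #.... => #  t=1,i=3
  [15] .#### => #  t=0,i=10
  [14] .###. => #  t=3,i=11
  [13] .##.# => #  t=2,i=10
  [12] .##.. => #  t=1,i=10
  [11] .#.## => .  t=0,i=8
  [10] .#.#. => .  t=0,i=6
  [9] .#..# => .  t=5,i=11
  [8] .#... => #  t=1,i=2
  [7] ..### => .  t=3,i=10
  [6] ..##. => .  t=2,i=9
  [5] ..#.# => .  t=0,i=5
  [4] ..#.. => .  t=1,i=1
  [3] ...## => .  t=2,i=8
  [2] ...#. => .  t=0,i=4
  [1] ....# => #  t=1,i=5
  [0] ..... => #  t=1,i=4
  bits 00011100111011011111000100000011 = 485355779

485355779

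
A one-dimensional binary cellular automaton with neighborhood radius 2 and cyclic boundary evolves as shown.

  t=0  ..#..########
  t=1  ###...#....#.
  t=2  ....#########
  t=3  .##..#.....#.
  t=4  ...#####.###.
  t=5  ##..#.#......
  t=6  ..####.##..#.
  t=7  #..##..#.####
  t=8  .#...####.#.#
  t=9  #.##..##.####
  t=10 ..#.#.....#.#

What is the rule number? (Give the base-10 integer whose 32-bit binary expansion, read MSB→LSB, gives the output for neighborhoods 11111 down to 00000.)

1181191478

  #####|.  b31=0 t=0,i=7
  ####.|#  b30=1 t=0,i=11
  ###.#|.  b29=0 t=4,i=7
  ###..|.  b28=0 t=0,i=12
  ##.##|.  b27=0 t=4,i=8
  ##.#.|#  b26=1 t=8,i=9
  ##..#|#  b25=1 t=0,i=0
  ##...|.  b24=0 t=1,i=3
  #.###|.  b23=0 t=1,i=0
  #.##.|#  b22=1 t=6,i=7
  #.#.#|#  b21=1 t=8,i=10
  #.#..|.  b20=0 t=5,i=6
  #..##|.  b19=0 t=0,i=4
  #..#.|#  b18=1 t=0,i=1
  #...#|#  b17=1 t=1,i=4
  #....|#  b16=1 t=1,i=8
  .####|#  b15=1 t=0,i=6
  .###.|.  b14=0 t=1,i=1
  .##.#|.  b13=0 t=9,i=7
  .##..|.  b12=0 t=3,i=2
  .#.##|#  b11=1 t=1,i=12
  .#.#.|#  b10=1 t=5,i=5
  .#..#|.  b9=0 t=0,i=3
  .#...|#  b8=1 t=1,i=7
  ..###|.  b7=0 t=0,i=5
  ..##.|.  b6=0 t=3,i=1
  ..#.#|#  b5=1 t=1,i=11
  ..#..|#  b4=1 t=0,i=2
  ...##|.  b3=0 t=2,i=3
  ...#.|#  b2=1 t=1,i=5
  ....#|#  b1=1 t=1,i=9
  .....|.  b0=0 t=3,i=8
  bits 01000110011001111000110100110110 = 1181191478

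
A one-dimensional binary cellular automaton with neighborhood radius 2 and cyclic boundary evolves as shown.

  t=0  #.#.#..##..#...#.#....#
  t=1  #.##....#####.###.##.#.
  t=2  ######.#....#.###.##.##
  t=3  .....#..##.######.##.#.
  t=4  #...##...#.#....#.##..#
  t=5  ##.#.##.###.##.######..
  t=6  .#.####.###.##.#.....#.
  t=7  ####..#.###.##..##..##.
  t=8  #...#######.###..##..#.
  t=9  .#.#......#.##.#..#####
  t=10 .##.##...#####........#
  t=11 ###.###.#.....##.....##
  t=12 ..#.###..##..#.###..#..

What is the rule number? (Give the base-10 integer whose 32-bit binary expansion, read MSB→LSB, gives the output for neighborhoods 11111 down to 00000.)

  ##### -> .   bit 31 = 0  t=1,i=10
  ####. -> .   bit 30 = 0  t=1,i=11
  ###.# -> #   bit 29 = 1  t=1,i=12
  ###.. -> .   bit 28 = 0  t=5,i=20
  ##.## -> .   bit 27 = 0  t=1,i=13
  ##.#. -> .   bit 26 = 0  t=0,i=1
  ##..# -> #   bit 25 = 1  t=0,i=9
  ##... -> #   bit 24 = 1  t=1,i=4
  #.### -> #   bit 23 = 1  t=1,i=14
  #.##. -> #   bit 22 = 1  t=1,i=2
  #.#.# -> #   bit 21 = 1  t=0,i=2
  #.#.. -> .   bit 20 = 0  t=0,i=4
  #..## -> .   bit 19 = 0  t=0,i=6
  #..#. -> #   bit 18 = 1  t=0,i=10
  #...# -> .   bit 17 = 0  t=0,i=13
  #.... -> #   bit 16 = 1  t=0,i=19
  .#### -> .   bit 15 = 0  t=1,i=9
  .###. -> #   bit 14 = 1  t=1,i=15
  .##.# -> #   bit 13 = 1  t=0,i=0
  .##.. -> #   bit 12 = 1  t=0,i=8
  .#.## -> #   bit 11 = 1  t=1,i=1
  .#.#. -> #   bit 10 = 1  t=0,i=3
  .#..# -> .   bit 9 = 0  t=0,i=5
  .#... -> #   bit 8 = 1  t=0,i=12
  ..### -> .   bit 7 = 0  t=1,i=8
  ..##. -> .   bit 6 = 0  t=0,i=7
  ..#.# -> #   bit 5 = 1  t=0,i=15
  ..#.. -> #   bit 4 = 1  t=0,i=11
  ...## -> #   bit 3 = 1  t=0,i=21
  ...#. -> #   bit 2 = 1  t=0,i=14
  ....# -> .   bit 1 = 0  t=0,i=20
  ..... -> .   bit 0 = 0  t=3,i=1
  bits 00100011111001010111110100111100 = 602242364

602242364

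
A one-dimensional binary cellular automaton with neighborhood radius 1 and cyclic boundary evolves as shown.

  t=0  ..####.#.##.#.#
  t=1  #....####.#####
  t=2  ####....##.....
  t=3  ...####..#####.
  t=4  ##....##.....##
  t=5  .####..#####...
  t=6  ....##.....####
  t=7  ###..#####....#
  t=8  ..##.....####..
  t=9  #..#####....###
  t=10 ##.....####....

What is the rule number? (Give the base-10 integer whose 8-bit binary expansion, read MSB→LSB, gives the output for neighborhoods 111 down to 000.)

  ###|.  b7=0 t=0,i=3
  ##.|#  b6=1 t=0,i=5
  #.#|#  b5=1 t=0,i=6
  #..|#  b4=1 t=0,i=0
  .##|.  b3=0 t=0,i=2
  .#.|#  b2=1 t=0,i=7
  ..#|.  b1=0 t=0,i=1
  ...|#  b0=1 t=1,i=2
  bits 01110101 = 117

117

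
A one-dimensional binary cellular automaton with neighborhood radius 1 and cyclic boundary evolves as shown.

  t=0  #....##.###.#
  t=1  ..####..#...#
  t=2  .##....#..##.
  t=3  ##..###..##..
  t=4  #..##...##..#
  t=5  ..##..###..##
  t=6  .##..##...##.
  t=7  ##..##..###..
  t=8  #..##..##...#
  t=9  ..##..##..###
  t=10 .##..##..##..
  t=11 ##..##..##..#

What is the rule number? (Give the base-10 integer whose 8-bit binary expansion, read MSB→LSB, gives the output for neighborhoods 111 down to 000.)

  ###|.  b7=0 t=0,i=9
  ##.|.  b6=0 t=0,i=0
  #.#|.  b5=0 t=0,i=7
  #..|.  b4=0 t=0,i=1
  .##|#  b3=1 t=0,i=5
  .#.|.  b2=0 t=1,i=8
  ..#|#  b1=1 t=0,i=4
  ...|#  b0=1 t=0,i=2
  bits 00001011 = 11

11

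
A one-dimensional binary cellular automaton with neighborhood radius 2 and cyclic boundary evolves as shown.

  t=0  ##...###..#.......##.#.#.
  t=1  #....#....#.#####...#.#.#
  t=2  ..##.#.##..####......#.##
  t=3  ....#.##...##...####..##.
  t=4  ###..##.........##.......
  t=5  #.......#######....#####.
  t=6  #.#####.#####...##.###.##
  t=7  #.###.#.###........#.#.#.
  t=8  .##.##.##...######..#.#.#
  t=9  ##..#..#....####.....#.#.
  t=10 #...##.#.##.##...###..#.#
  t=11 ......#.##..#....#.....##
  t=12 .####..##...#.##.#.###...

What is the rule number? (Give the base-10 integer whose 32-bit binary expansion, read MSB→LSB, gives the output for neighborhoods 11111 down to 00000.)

  nb #####: next=#  (t=1,i=14, bit31=1)
  nb ####.: next=.  (t=1,i=15, bit30=0)
  nb ###.#: next=#  (t=5,i=23, bit29=1)
  nb ###..: next=.  (t=0,i=7, bit28=0)
  nb ##.##: next=.  (t=6,i=1, bit27=0)
  nb ##.#.: next=#  (t=0,i=20, bit26=1)
  nb ##..#: next=.  (t=0,i=8, bit25=0)
  nb ##...: next=.  (t=0,i=2, bit24=0)
  nb #.###: next=#  (t=1,i=12, bit23=1)
  nb #.##.: next=#  (t=0,i=0, bit22=1)
  nb #.#.#: next=.  (t=0,i=21, bit21=0)
  nb #.#..: next=#  (t=5,i=0, bit20=1)
  nb #..##: next=.  (t=2,i=1, bit19=0)
  nb #..#.: next=.  (t=0,i=9, bit18=0)
  nb #...#: next=.  (t=0,i=3, bit17=0)
  nb #....: next=#  (t=0,i=12, bit16=1)
  nb .####: next=#  (t=1,i=13, bit15=1)
  nb .###.: next=.  (t=0,i=6, bit14=0)
  nb .##.#: next=.  (t=0,i=19, bit13=0)
  nb .##..: next=.  (t=0,i=1, bit12=0)
  nb .#.##: next=#  (t=0,i=24, bit11=1)
  nb .#.#.: next=#  (t=0,i=22, bit10=1)
  nb .#..#: next=#  (t=9,i=5, bit9=1)
  nb .#...: next=.  (t=0,i=11, bit8=0)
  nb ..###: next=#  (t=0,i=5, bit7=1)
  nb ..##.: next=.  (t=0,i=18, bit6=0)
  nb ..#.#: next=.  (t=1,i=10, bit5=0)
  nb ..#..: next=#  (t=0,i=10, bit4=1)
  nb ...##: next=.  (t=0,i=4, bit3=0)
  nb ...#.: next=.  (t=1,i=4, bit2=0)
  nb ....#: next=#  (t=0,i=16, bit1=1)
  nb .....: next=#  (t=0,i=13, bit0=1)
  bits 10100100110100011000111010010011 = 2765196947

2765196947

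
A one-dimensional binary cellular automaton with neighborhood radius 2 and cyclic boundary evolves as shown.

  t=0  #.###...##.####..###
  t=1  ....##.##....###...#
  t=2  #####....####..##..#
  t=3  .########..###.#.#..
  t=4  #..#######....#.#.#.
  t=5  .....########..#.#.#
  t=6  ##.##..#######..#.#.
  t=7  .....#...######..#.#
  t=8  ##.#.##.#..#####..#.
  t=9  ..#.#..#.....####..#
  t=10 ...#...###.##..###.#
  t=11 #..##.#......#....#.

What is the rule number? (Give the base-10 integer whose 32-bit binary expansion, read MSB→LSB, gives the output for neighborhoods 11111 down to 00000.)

3607170394

  #####|#  b31=1 t=2,i=1
  ####.|#  b30=1 t=0,i=13
  ###.#|.  b29=0 t=0,i=0
  ###..|#  b28=1 t=0,i=4
  ##.##|.  b27=0 t=0,i=1
  ##.#.|#  b26=1 t=3,i=14
  ##..#|#  b25=1 t=0,i=15
  ##...|#  b24=1 t=0,i=5
  #.###|.  b23=0 t=0,i=2
  #.##.|.  b22=0 t=1,i=7
  #.#.#|.  b21=0 t=3,i=15
  #.#..|.  b20=0 t=3,i=17
  #..##|.  b19=0 t=0,i=16
  #..#.|.  b18=0 t=5,i=14
  #...#|.  b17=0 t=0,i=6
  #....|#  b16=1 t=1,i=1
  .####|.  b15=0 t=0,i=12
  .###.|.  b14=0 t=0,i=3
  .##.#|.  b13=0 t=0,i=9
  .##..|.  b12=0 t=1,i=8
  .#.##|#  b11=1 t=6,i=19
  .#.#.|#  b10=1 t=3,i=16
  .#..#|.  b9=0 t=4,i=1
  .#...|#  b8=1 t=1,i=0
  ..###|.  b7=0 t=0,i=17
  ..##.|#  b6=1 t=0,i=8
  ..#.#|.  b5=0 t=4,i=14
  ..#..|#  b4=1 t=1,i=19
  ...##|#  b3=1 t=0,i=7
  ...#.|.  b2=0 t=1,i=18
  ....#|#  b1=1 t=1,i=2
  .....|.  b0=0 t=5,i=2
  bits 11010111000000010000110101011010 = 3607170394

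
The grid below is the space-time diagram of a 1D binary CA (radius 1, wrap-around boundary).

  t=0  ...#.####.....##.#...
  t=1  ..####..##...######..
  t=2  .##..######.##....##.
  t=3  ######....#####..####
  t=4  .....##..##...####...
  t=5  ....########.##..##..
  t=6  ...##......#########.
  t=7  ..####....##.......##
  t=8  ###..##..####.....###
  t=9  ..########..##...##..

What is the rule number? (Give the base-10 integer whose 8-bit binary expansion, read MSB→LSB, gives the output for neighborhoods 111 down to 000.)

126

  nb ###: next=.  (t=0,i=6, bit7=0)
  nb ##.: next=#  (t=0,i=8, bit6=1)
  nb #.#: next=#  (t=0,i=4, bit5=1)
  nb #..: next=#  (t=0,i=9, bit4=1)
  nb .##: next=#  (t=0,i=5, bit3=1)
  nb .#.: next=#  (t=0,i=3, bit2=1)
  nb ..#: next=#  (t=0,i=2, bit1=1)
  nb ...: next=.  (t=0,i=0, bit0=0)
  bits 01111110 = 126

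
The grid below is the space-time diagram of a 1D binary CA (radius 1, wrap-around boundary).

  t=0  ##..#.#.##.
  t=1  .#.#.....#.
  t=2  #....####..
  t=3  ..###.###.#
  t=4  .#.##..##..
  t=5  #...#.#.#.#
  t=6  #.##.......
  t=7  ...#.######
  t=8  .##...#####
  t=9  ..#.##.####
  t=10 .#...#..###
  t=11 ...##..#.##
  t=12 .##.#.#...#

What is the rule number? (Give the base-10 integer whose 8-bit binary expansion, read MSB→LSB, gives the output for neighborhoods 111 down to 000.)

195

  nb ###: next=#  (t=2,i=6, bit7=1)
  nb ##.: next=#  (t=0,i=1, bit6=1)
  nb #.#: next=.  (t=0,i=5, bit5=0)
  nb #..: next=.  (t=0,i=2, bit4=0)
  nb .##: next=.  (t=0,i=0, bit3=0)
  nb .#.: next=.  (t=0,i=4, bit2=0)
  nb ..#: next=#  (t=0,i=3, bit1=1)
  nb ...: next=#  (t=1,i=5, bit0=1)
  bits 11000011 = 195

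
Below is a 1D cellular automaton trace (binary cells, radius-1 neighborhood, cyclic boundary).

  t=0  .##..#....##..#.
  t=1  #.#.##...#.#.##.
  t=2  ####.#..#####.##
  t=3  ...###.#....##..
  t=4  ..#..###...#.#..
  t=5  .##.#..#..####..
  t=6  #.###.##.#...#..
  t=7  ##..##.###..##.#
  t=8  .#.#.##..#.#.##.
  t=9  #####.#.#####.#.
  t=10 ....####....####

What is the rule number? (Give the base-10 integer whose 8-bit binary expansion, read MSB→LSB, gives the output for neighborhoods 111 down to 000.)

102

  ###|.  b7=0 t=2,i=0
  ##.|#  b6=1 t=0,i=2
  #.#|#  b5=1 t=1,i=1
  #..|.  b4=0 t=0,i=3
  .##|.  b3=0 t=0,i=1
  .#.|#  b2=1 t=0,i=5
  ..#|#  b1=1 t=0,i=0
  ...|.  b0=0 t=0,i=7
  bits 01100110 = 102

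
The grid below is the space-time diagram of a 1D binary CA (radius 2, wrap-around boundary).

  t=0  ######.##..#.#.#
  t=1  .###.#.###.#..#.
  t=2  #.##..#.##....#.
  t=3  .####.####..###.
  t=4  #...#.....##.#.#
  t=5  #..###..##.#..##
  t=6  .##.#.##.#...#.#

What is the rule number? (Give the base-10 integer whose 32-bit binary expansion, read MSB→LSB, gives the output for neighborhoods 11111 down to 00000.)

2722658622

  [31] ##### => #  t=0,i=1
  [30] ####. => .  t=0,i=4
  [29] ###.# => #  t=0,i=5
  [28] ###.. => .  t=3,i=9
  [27] ##.## => .  t=0,i=6
  [26] ##.#. => .  t=1,i=4
  [25] ##..# => #  t=0,i=9
  [24] ##... => .  t=2,i=10
  [23] #.### => .  t=0,i=15
  [22] #.##. => #  t=0,i=7
  [21] #.#.# => .  t=0,i=13
  [20] #.#.. => .  t=1,i=11
  [19] #..## => #  t=1,i=0
  [18] #..#. => .  t=0,i=10
  [17] #...# => .  t=4,i=2
  [16] #.... => .  t=2,i=11
  [15] .#### => .  t=0,i=0
  [14] .###. => #  t=1,i=2
  [13] .##.# => #  t=4,i=11
  [12] .##.. => #  t=0,i=8
  [11] .#.## => #  t=0,i=14
  [10] .#.#. => .  t=0,i=12
  [9] .#..# => .  t=1,i=12
  [8] .#... => #  t=4,i=5
  [7] ..### => .  t=1,i=1
  [6] ..##. => .  t=4,i=10
  [5] ..#.# => #  t=0,i=11
  [4] ..#.. => #  t=1,i=14
  [3] ...## => #  t=4,i=9
  [2] ...#. => #  t=2,i=13
  [1] ....# => #  t=2,i=12
  [0] ..... => .  t=4,i=7
  bits 10100010010010000111100100111110 = 2722658622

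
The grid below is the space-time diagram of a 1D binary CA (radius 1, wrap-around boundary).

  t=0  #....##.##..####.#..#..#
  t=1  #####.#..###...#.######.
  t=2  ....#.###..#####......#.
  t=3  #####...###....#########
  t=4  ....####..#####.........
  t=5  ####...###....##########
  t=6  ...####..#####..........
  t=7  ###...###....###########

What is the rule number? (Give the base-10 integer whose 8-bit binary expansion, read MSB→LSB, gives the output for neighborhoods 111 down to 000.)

  ###|.  b7=0 t=0,i=13
  ##.|#  b6=1 t=0,i=0
  #.#|.  b5=0 t=0,i=7
  #..|#  b4=1 t=0,i=1
  .##|.  b3=0 t=0,i=5
  .#.|#  b2=1 t=0,i=17
  ..#|#  b1=1 t=0,i=4
  ...|#  b0=1 t=0,i=2
  bits 01010111 = 87

87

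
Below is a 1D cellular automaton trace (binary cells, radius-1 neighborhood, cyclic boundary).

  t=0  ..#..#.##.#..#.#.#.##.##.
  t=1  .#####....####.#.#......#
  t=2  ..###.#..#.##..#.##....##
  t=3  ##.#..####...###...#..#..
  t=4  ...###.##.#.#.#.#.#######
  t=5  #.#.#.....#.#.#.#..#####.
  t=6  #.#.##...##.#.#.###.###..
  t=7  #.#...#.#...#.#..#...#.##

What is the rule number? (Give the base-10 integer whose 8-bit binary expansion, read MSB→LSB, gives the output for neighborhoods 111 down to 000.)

150

  ### -> #   bit 7 = 1  t=1,i=2
  ##. -> .   bit 6 = 0  t=0,i=8
  #.# -> .   bit 5 = 0  t=0,i=6
  #.. -> #   bit 4 = 1  t=0,i=3
  .## -> .   bit 3 = 0  t=0,i=7
  .#. -> #   bit 2 = 1  t=0,i=2
  ..# -> #   bit 1 = 1  t=0,i=1
  ... -> .   bit 0 = 0  t=0,i=0
  bits 10010110 = 150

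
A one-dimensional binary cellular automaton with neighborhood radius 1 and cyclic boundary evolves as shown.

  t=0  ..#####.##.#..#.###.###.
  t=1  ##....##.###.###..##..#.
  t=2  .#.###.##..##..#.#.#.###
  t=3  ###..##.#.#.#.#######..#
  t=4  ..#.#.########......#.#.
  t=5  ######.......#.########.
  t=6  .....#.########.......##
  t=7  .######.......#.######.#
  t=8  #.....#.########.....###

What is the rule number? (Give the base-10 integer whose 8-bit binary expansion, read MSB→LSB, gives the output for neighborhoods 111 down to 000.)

  [7] ### => .  t=0,i=3
  [6] ##. => #  t=0,i=6
  [5] #.# => #  t=0,i=7
  [4] #.. => .  t=0,i=12
  [3] .## => .  t=0,i=2
  [2] .#. => #  t=0,i=11
  [1] ..# => #  t=0,i=1
  [0] ... => #  t=0,i=0
  bits 01100111 = 103

103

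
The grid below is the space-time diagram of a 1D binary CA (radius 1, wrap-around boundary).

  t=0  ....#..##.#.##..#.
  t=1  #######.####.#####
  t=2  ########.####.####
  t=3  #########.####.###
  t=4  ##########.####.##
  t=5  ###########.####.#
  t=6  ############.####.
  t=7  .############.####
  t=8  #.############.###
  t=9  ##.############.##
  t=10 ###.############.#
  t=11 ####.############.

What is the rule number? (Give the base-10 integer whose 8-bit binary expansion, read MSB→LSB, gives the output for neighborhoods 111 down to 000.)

  [7] ### => #  t=1,i=0
  [6] ##. => #  t=0,i=8
  [5] #.# => #  t=0,i=9
  [4] #.. => #  t=0,i=5
  [3] .## => .  t=0,i=7
  [2] .#. => #  t=0,i=4
  [1] ..# => #  t=0,i=3
  [0] ... => #  t=0,i=0
  bits 11110111 = 247

247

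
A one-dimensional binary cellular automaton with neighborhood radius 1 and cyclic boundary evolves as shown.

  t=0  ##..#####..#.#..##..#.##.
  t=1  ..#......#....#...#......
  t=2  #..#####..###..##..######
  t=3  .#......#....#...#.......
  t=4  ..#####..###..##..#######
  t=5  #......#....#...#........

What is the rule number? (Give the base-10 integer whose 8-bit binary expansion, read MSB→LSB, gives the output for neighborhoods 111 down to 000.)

17

  [7] ### => .  t=0,i=5
  [6] ##. => .  t=0,i=1
  [5] #.# => .  t=0,i=12
  [4] #.. => #  t=0,i=2
  [3] .## => .  t=0,i=0
  [2] .#. => .  t=0,i=11
  [1] ..# => .  t=0,i=3
  [0] ... => #  t=1,i=0
  bits 00010001 = 17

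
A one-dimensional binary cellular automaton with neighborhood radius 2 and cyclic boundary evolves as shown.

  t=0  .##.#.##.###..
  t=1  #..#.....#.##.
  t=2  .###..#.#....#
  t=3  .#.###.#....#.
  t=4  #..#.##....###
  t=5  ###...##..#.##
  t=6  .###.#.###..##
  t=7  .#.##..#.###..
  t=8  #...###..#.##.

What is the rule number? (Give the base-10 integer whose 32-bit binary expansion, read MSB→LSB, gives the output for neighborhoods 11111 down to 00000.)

2005702173

  ##### -> .   bit 31 = 0  t=5,i=0
  ####. -> #   bit 30 = 1  t=4,i=13
  ###.# -> #   bit 29 = 1  t=3,i=5
  ###.. -> #   bit 28 = 1  t=0,i=11
  ##.## -> .   bit 27 = 0  t=0,i=8
  ##.#. -> #   bit 26 = 1  t=0,i=3
  ##..# -> #   bit 25 = 1  t=2,i=4
  ##... -> #   bit 24 = 1  t=0,i=12
  #.### -> #   bit 23 = 1  t=0,i=9
  #.##. -> .   bit 22 = 0  t=0,i=6
  #.#.# -> .   bit 21 = 0  t=0,i=4
  #.#.. -> .   bit 20 = 0  t=1,i=0
  #..## -> #   bit 19 = 1  t=6,i=11
  #..#. -> #   bit 18 = 1  t=1,i=2
  #...# -> .   bit 17 = 0  t=0,i=13
  #.... -> .   bit 16 = 0  t=1,i=5
  .#### -> #   bit 15 = 1  t=4,i=12
  .###. -> .   bit 14 = 0  t=0,i=10
  .##.# -> .   bit 13 = 0  t=0,i=2
  .##.. -> #   bit 12 = 1  t=4,i=6
  .#.## -> .   bit 11 = 0  t=0,i=5
  .#.#. -> #   bit 10 = 1  t=2,i=7
  .#..# -> #   bit 9 = 1  t=1,i=1
  .#... -> .   bit 8 = 0  t=1,i=4
  ..### -> .   bit 7 = 0  t=4,i=11
  ..##. -> .   bit 6 = 0  t=0,i=1
  ..#.# -> .   bit 5 = 0  t=1,i=9
  ..#.. -> #   bit 4 = 1  t=1,i=3
  ...## -> #   bit 3 = 1  t=0,i=0
  ...#. -> #   bit 2 = 1  t=1,i=8
  ....# -> .   bit 1 = 0  t=1,i=7
  ..... -> #   bit 0 = 1  t=1,i=6
  bits 01110111100011001001011000011101 = 2005702173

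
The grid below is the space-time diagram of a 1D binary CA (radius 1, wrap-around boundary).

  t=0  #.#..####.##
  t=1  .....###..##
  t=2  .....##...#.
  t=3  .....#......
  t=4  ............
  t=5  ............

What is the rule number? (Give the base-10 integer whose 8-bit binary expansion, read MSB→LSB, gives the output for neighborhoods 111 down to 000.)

136

  ###|#  b7=1 t=0,i=6
  ##.|.  b6=0 t=0,i=0
  #.#|.  b5=0 t=0,i=1
  #..|.  b4=0 t=0,i=3
  .##|#  b3=1 t=0,i=5
  .#.|.  b2=0 t=0,i=2
  ..#|.  b1=0 t=0,i=4
  ...|.  b0=0 t=1,i=1
  bits 10001000 = 136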